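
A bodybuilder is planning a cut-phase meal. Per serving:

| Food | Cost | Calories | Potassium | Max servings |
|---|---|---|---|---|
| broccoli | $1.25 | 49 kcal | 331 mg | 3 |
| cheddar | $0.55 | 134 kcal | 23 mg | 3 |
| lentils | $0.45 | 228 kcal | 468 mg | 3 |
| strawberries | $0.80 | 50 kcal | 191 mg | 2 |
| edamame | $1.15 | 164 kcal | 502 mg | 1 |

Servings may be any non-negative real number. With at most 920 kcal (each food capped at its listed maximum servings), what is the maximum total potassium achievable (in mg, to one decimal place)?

Potassium per kcal: broccoli 6.755, strawberries 3.82, edamame 3.061, lentils 2.053, cheddar 0.1716.
Take 3 servings of broccoli: uses 147 kcal, +993.0 mg potassium (running total 993.0 mg).
Take 2 servings of strawberries: uses 100 kcal, +382.0 mg potassium (running total 1375.0 mg).
Take 1 serving of edamame: uses 164 kcal, +502.0 mg potassium (running total 1877.0 mg).
Take 2.232 servings of lentils: uses 509 kcal, +1044.8 mg potassium (running total 2921.8 mg).
Filling greedily by potassium-per-kcal is optimal for one linear limit, giving 2921.8 mg.

2921.8 mg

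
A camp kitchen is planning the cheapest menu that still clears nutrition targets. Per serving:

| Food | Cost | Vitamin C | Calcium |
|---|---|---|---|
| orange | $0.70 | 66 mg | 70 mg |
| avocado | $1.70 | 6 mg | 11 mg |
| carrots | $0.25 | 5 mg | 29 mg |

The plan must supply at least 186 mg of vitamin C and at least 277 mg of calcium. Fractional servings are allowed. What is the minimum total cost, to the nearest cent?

The cheapest plan sits at a corner of the feasible region — with two constraints it uses at most two foods.
orange only: max(186/66, 277/70) = 3.957 servings → $2.77.
avocado only: max(186/6, 277/11) = 31 servings → $52.70.
carrots only: max(186/5, 277/29) = 37.2 servings → $9.30.
orange + avocado with both tight: 1.255 servings and 17.2 servings → $30.11.
orange + carrots with both tight: 2.563 servings and 3.364 servings → $2.64.
avocado + carrots: the both-tight solution has a negative serving — not a feasible corner.
So the least-cost plan costs $2.64.

$2.64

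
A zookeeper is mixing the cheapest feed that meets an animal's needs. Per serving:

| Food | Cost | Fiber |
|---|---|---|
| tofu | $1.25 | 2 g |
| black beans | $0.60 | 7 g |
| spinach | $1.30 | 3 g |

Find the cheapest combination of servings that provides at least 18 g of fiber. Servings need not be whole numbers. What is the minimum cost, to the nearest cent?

$1.54

Cost per g of fiber: black beans $0.0857, spinach $0.4333, tofu $0.6250.
With no serving limits, use only black beans: 18 g / 7 g = 2.571 servings × $0.60 = $1.54.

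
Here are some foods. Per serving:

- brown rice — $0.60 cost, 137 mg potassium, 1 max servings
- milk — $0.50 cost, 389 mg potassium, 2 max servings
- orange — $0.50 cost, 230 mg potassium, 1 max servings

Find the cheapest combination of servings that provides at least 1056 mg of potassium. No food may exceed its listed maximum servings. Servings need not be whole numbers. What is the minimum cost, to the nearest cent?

$1.71

Cost per mg of potassium: milk $0.0013, orange $0.0022, brown rice $0.0044.
Take 2 servings of milk: +778.0 mg potassium for $1.00 (total $1.00, still need 278.0 mg).
Take 1 serving of orange: +230.0 mg potassium for $0.50 (total $1.50, still need 48.0 mg).
Take 0.3504 servings of brown rice: +48.0 mg potassium for $0.21 (total $1.71, still need 0.0 mg).
Greedy by cheapest-per-mg is optimal for a single linear constraint, so the minimum cost is $1.71.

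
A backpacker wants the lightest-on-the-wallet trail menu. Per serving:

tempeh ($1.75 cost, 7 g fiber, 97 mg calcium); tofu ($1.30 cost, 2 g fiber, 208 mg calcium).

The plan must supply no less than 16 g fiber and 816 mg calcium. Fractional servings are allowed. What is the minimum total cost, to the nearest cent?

$6.64

Minimising a linear cost over {fiber ≥ 16, calcium ≥ 816, servings ≥ 0} — the optimum is at a vertex, using one or two foods.
tempeh only: max(16/7, 816/97) = 8.412 servings → $14.72.
tofu only: max(16/2, 816/208) = 8 servings → $10.40.
tempeh + tofu with both tight: 1.344 servings and 3.296 servings → $6.64.
The minimum over all feasible corners is $6.64.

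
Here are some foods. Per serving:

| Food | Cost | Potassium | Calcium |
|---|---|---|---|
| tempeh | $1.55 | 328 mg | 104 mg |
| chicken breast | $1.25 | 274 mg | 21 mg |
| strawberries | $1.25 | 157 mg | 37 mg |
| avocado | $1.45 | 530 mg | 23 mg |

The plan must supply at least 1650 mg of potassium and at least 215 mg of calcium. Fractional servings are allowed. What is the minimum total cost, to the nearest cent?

$5.56

Check every corner: each single food scaled to meet both minima, and each pair solved so both constraints bind.
tempeh only: max(1650/328, 215/104) = 5.03 servings → $7.80.
chicken breast only: max(1650/274, 215/21) = 10.24 servings → $12.80.
strawberries only: max(1650/157, 215/37) = 10.51 servings → $13.14.
avocado only: max(1650/530, 215/23) = 9.348 servings → $13.55.
tempeh + chicken breast with both tight: 1.123 servings and 4.678 servings → $7.59.
tempeh + strawberries: the both-tight solution has a negative serving — not a feasible corner.
tempeh + avocado with both tight: 1.597 servings and 2.125 servings → $5.56.
chicken breast + strawberries with both tight: 3.99 servings and 3.546 servings → $9.42.
chicken breast + avocado with both targets exact would need a negative amount; discard.
strawberries + avocado with both tight: 4.75 servings and 1.706 servings → $8.41.
The minimum over all feasible corners is $5.56.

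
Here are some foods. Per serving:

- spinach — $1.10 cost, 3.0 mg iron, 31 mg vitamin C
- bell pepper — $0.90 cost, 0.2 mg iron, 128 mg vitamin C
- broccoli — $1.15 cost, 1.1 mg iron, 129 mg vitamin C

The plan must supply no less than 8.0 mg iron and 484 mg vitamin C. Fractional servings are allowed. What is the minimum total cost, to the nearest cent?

$5.48

For a min-cost LP with two ≥-constraints, a basic feasible solution has at most two positive variables.
spinach only: max(8.0/3.0, 484/31) = 15.61 servings → $17.17.
bell pepper only: max(8.0/0.2, 484/128) = 40 servings → $36.00.
broccoli only: max(8.0/1.1, 484/129) = 7.273 servings → $8.36.
spinach + bell pepper with both tight: 2.454 servings and 3.187 servings → $5.57.
spinach + broccoli with both tight: 1.416 servings and 3.412 servings → $5.48.
bell pepper + broccoli: intersection lies outside the first quadrant.
So the least-cost plan costs $5.48.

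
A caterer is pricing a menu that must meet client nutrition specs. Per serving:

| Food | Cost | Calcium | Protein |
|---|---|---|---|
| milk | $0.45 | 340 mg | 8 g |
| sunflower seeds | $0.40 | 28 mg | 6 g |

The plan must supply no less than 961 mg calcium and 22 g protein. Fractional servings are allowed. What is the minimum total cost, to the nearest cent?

$1.27

Check every corner: each single food scaled to meet both minima, and each pair solved so both constraints bind.
milk only: max(961/340, 22/8) = 2.826 servings → $1.27.
sunflower seeds only: max(961/28, 22/6) = 34.32 servings → $13.73.
milk + sunflower seeds: the both-tight solution has a negative serving — not a feasible corner.
So the least-cost plan costs $1.27.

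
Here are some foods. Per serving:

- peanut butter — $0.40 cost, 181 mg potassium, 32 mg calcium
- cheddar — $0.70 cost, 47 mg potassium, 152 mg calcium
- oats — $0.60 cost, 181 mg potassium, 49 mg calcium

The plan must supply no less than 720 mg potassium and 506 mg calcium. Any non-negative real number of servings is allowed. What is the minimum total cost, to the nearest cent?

$3.16

Minimising a linear cost over {potassium ≥ 720, calcium ≥ 506, servings ≥ 0} — the optimum is at a vertex, using one or two foods.
peanut butter only: max(720/181, 506/32) = 15.81 servings → $6.33.
cheddar only: max(720/47, 506/152) = 15.32 servings → $10.72.
oats only: max(720/181, 506/49) = 10.33 servings → $6.20.
peanut butter + cheddar with both tight: 3.294 servings and 2.636 servings → $3.16.
peanut butter + oats with both targets exact would need a negative amount; discard.
cheddar + oats with both tight: 2.234 servings and 3.398 servings → $3.60.
So the least-cost plan costs $3.16.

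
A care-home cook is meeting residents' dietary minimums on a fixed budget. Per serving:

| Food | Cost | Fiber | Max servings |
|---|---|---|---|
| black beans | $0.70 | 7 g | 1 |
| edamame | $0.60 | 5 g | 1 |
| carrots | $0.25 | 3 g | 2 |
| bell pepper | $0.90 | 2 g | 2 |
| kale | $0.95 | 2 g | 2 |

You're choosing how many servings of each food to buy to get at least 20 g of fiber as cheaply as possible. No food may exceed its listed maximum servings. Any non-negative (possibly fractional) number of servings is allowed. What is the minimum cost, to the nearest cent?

$2.70

Cost per g of fiber: carrots $0.0833, black beans $0.1000, edamame $0.1200, bell pepper $0.4500, kale $0.4750.
Take 2 servings of carrots: +6.0 g fiber for $0.50 (total $0.50, still need 14.0 g).
Take 1 serving of black beans: +7.0 g fiber for $0.70 (total $1.20, still need 7.0 g).
Take 1 serving of edamame: +5.0 g fiber for $0.60 (total $1.80, still need 2.0 g).
Take 1 serving of bell pepper: +2.0 g fiber for $0.90 (total $2.70, still need 0.0 g).
Greedy by cheapest-per-g is optimal for a single linear constraint, so the minimum cost is $2.70.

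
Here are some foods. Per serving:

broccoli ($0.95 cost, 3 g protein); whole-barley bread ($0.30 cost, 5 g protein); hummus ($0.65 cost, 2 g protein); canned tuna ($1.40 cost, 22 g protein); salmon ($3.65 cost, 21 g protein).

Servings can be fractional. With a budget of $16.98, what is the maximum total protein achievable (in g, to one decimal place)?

283.0 g

Protein per dollar: whole-barley bread 16.67, canned tuna 15.71, salmon 5.753, broccoli 3.158, hummus 3.077.
With no serving limits, spend the whole cost allowance on whole-barley bread: $16.98 / $0.30 × 5 g = 283.0 g.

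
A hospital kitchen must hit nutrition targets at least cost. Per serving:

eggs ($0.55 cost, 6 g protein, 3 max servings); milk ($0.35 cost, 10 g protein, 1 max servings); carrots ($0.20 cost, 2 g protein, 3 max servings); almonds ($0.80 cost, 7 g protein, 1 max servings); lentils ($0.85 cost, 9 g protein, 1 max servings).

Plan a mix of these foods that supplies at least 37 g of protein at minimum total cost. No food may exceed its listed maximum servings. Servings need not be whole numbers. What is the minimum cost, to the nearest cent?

$2.85

Cost per g of protein: milk $0.0350, eggs $0.0917, lentils $0.0944, carrots $0.1000, almonds $0.1143.
Take 1 serving of milk: +10.0 g protein for $0.35 (total $0.35, still need 27.0 g).
Take 3 servings of eggs: +18.0 g protein for $1.65 (total $2.00, still need 9.0 g).
Take 1 serving of lentils: +9.0 g protein for $0.85 (total $2.85, still need 0.0 g).
Filling from the cheapest source first is optimal under one linear minimum: $2.85.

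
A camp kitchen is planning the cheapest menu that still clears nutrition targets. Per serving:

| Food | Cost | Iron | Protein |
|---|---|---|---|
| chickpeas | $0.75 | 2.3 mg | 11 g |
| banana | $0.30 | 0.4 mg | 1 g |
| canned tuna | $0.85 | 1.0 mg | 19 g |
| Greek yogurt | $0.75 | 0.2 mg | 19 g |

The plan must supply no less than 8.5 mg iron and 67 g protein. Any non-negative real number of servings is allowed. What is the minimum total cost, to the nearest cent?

chickpeas only: max(8.5/2.3, 67/11) = 6.091 servings → $4.57.
banana only: max(8.5/0.4, 67/1) = 67 servings → $20.10.
canned tuna only: max(8.5/1.0, 67/19) = 8.5 servings → $7.22.
Greek yogurt only: max(8.5/0.2, 67/19) = 42.5 servings → $31.88.
chickpeas + banana: the both-tight solution has a negative serving — not a feasible corner.
chickpeas + canned tuna with both tight: 2.89 servings and 1.853 servings → $3.74.
chickpeas + Greek yogurt with both tight: 3.569 servings and 1.46 servings → $3.77.
banana + canned tuna with both tight: 14.32 servings and 2.773 servings → $6.65.
banana + Greek yogurt with both tight: 20.01 servings and 2.473 servings → $7.86.
canned tuna + Greek yogurt: the both-tight solution has a negative serving — not a feasible corner.
Cheapest feasible corner: $3.74.

$3.74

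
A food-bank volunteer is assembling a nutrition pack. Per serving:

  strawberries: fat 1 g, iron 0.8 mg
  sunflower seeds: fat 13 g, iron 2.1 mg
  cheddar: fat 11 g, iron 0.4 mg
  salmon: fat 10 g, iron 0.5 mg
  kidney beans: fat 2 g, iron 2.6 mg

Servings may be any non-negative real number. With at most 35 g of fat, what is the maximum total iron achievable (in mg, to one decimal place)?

45.5 mg

Iron per g fat: kidney beans 1.3, strawberries 0.8, sunflower seeds 0.1615, salmon 0.05, cheddar 0.03636.
With no serving limits, spend the whole fat allowance on kidney beans: 35 g / 2 g × 2.6 mg = 45.5 mg.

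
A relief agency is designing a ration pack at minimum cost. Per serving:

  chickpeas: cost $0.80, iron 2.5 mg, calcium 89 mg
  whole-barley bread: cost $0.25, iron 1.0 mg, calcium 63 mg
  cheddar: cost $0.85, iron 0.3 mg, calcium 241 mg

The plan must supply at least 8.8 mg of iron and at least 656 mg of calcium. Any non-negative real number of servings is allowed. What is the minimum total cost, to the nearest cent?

$2.55

At the optimum either one food covers both requirements or two foods hit both targets exactly; no other combination can be cheaper.
chickpeas only: max(8.8/2.5, 656/89) = 7.371 servings → $5.90.
whole-barley bread only: max(8.8/1.0, 656/63) = 10.41 servings → $2.60.
cheddar only: max(8.8/0.3, 656/241) = 29.33 servings → $24.93.
chickpeas + whole-barley bread: the both-tight solution has a negative serving — not a feasible corner.
chickpeas + cheddar with both tight: 3.341 servings and 1.488 servings → $3.94.
whole-barley bread + cheddar with both tight: 8.663 servings and 0.4575 servings → $2.55.
So the least-cost plan costs $2.55.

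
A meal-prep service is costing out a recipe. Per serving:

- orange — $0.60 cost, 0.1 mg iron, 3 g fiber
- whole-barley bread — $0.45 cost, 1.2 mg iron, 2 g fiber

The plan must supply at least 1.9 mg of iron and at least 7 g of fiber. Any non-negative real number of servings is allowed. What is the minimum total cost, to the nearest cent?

A basic optimal solution has at most two foods positive. Try each food alone and each pair with both targets met exactly.
orange only: max(1.9/0.1, 7/3) = 19 servings → $11.40.
whole-barley bread only: max(1.9/1.2, 7/2) = 3.5 servings → $1.57.
orange + whole-barley bread with both tight: 1.353 servings and 1.471 servings → $1.47.
The minimum over all feasible corners is $1.47.

$1.47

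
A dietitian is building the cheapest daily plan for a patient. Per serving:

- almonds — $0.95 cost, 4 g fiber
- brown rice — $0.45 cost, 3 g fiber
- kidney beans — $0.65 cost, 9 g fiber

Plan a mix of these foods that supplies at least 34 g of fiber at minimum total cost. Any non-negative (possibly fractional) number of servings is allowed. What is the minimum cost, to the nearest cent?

Cost per g of fiber: kidney beans $0.0722, brown rice $0.1500, almonds $0.2375.
With no serving limits, use only kidney beans: 34 g / 9 g = 3.778 servings × $0.65 = $2.46.

$2.46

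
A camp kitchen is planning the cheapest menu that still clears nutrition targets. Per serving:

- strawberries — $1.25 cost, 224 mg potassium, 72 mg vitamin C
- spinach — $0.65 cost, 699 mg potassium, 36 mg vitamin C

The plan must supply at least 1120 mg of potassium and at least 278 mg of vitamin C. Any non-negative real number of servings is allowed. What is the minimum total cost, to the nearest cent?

$4.84

An LP optimum is at a vertex; with two nutrient constraints at most two foods are used. Check each candidate.
strawberries only: max(1120/224, 278/72) = 5 servings → $6.25.
spinach only: max(1120/699, 278/36) = 7.722 servings → $5.02.
strawberries + spinach with both tight: 3.644 servings and 0.4346 servings → $4.84.
So the least-cost plan costs $4.84.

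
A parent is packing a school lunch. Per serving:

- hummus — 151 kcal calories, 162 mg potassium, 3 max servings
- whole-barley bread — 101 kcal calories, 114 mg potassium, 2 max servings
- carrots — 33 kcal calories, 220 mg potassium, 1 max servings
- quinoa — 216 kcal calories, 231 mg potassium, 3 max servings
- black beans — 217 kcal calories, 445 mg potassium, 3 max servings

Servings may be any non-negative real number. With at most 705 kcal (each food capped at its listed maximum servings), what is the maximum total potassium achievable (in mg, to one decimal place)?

Potassium per kcal: carrots 6.667, black beans 2.051, whole-barley bread 1.129, hummus 1.073, quinoa 1.069.
Take 1 serving of carrots: uses 33 kcal, +220.0 mg potassium (running total 220.0 mg).
Take 3 servings of black beans: uses 651 kcal, +1335.0 mg potassium (running total 1555.0 mg).
Take 0.2079 servings of whole-barley bread: uses 21 kcal, +23.7 mg potassium (running total 1578.7 mg).
Greedy by best ratio exhausts the calories allowance optimally: 1578.7 mg.

1578.7 mg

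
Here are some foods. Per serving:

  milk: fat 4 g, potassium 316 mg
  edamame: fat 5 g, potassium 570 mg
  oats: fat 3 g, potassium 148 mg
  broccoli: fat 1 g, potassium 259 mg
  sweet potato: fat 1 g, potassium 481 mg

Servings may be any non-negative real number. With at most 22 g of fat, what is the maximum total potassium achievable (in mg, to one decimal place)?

10582.0 mg

Potassium per g fat: sweet potato 481, broccoli 259, edamame 114, milk 79, oats 49.33.
With no serving limits, spend the whole fat allowance on sweet potato: 22 g / 1 g × 481 mg = 10582.0 mg.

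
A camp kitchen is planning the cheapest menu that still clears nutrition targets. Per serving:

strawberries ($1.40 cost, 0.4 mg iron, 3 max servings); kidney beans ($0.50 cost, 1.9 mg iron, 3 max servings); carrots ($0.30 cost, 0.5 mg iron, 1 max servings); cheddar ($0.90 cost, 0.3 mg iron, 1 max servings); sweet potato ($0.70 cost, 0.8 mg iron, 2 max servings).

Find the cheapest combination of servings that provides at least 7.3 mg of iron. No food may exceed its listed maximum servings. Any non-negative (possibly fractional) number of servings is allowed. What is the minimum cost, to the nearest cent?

Cost per mg of iron: kidney beans $0.2632, carrots $0.6000, sweet potato $0.8750, cheddar $3.0000, strawberries $3.5000.
Take 3 servings of kidney beans: +5.7 mg iron for $1.50 (total $1.50, still need 1.6 mg).
Take 1 serving of carrots: +0.5 mg iron for $0.30 (total $1.80, still need 1.1 mg).
Take 1.375 servings of sweet potato: +1.1 mg iron for $0.96 (total $2.76, still need 0.0 mg).
Greedy by cheapest-per-mg is optimal for a single linear constraint, so the minimum cost is $2.76.

$2.76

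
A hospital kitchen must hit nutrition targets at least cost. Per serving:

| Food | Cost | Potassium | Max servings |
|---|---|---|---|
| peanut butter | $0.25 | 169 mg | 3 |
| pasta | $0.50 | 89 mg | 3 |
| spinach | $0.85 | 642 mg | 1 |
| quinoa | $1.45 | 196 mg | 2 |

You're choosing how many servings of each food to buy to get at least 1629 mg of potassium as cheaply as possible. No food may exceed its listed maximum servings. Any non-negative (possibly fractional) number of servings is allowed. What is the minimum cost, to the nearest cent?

Cost per mg of potassium: spinach $0.0013, peanut butter $0.0015, pasta $0.0056, quinoa $0.0074.
Take 1 serving of spinach: +642.0 mg potassium for $0.85 (total $0.85, still need 987.0 mg).
Take 3 servings of peanut butter: +507.0 mg potassium for $0.75 (total $1.60, still need 480.0 mg).
Take 3 servings of pasta: +267.0 mg potassium for $1.50 (total $3.10, still need 213.0 mg).
Take 1.087 servings of quinoa: +213.0 mg potassium for $1.58 (total $4.68, still need 0.0 mg).
Filling from the cheapest source first is optimal under one linear minimum: $4.68.

$4.68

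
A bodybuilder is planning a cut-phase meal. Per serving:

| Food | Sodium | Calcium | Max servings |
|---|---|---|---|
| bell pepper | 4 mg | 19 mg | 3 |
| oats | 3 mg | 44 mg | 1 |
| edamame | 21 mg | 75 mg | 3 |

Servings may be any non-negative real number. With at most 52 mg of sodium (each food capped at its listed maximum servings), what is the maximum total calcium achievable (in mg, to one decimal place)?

Calcium per mg sodium: oats 14.67, bell pepper 4.75, edamame 3.571.
Take 1 serving of oats: uses 3 mg sodium, +44.0 mg calcium (running total 44.0 mg).
Take 3 servings of bell pepper: uses 12 mg sodium, +57.0 mg calcium (running total 101.0 mg).
Take 1.762 servings of edamame: uses 37 mg sodium, +132.1 mg calcium (running total 233.1 mg).
Filling greedily by calcium-per-mg sodium is optimal for one linear limit, giving 233.1 mg.

233.1 mg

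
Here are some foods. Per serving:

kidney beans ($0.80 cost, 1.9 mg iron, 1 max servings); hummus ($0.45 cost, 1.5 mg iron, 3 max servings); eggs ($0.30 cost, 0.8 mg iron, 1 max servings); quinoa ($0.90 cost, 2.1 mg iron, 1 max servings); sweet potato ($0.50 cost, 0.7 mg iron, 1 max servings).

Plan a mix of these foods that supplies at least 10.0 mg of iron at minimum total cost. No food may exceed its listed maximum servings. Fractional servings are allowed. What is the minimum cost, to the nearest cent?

Cost per mg of iron: hummus $0.3000, eggs $0.3750, kidney beans $0.4211, quinoa $0.4286, sweet potato $0.7143.
Take 3 servings of hummus: +4.5 mg iron for $1.35 (total $1.35, still need 5.5 mg).
Take 1 serving of eggs: +0.8 mg iron for $0.30 (total $1.65, still need 4.7 mg).
Take 1 serving of kidney beans: +1.9 mg iron for $0.80 (total $2.45, still need 2.8 mg).
Take 1 serving of quinoa: +2.1 mg iron for $0.90 (total $3.35, still need 0.7 mg).
Take 1 serving of sweet potato: +0.7 mg iron for $0.50 (total $3.85, still need 0.0 mg).
Greedy by cheapest-per-mg is optimal for a single linear constraint, so the minimum cost is $3.85.

$3.85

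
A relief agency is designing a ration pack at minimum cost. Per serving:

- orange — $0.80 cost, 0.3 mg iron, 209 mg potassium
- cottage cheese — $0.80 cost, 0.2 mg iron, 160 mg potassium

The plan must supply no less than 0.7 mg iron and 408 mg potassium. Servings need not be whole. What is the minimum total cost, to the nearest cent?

$1.87

A basic optimal solution has at most two foods positive. Try each food alone and each pair with both targets met exactly.
orange only: max(0.7/0.3, 408/209) = 2.333 servings → $1.87.
cottage cheese only: max(0.7/0.2, 408/160) = 3.5 servings → $2.80.
orange + cottage cheese with both targets exact would need a negative amount; discard.
Cheapest feasible corner: $1.87.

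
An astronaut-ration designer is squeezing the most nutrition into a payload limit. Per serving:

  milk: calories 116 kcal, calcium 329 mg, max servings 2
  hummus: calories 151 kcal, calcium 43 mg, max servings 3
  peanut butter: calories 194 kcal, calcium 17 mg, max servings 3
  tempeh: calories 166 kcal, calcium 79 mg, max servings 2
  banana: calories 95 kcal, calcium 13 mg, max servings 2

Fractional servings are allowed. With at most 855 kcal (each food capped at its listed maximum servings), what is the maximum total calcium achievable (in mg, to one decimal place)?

898.9 mg

Calcium per kcal: milk 2.836, tempeh 0.4759, hummus 0.2848, banana 0.1368, peanut butter 0.08763.
Take 2 servings of milk: uses 232 kcal, +658.0 mg calcium (running total 658.0 mg).
Take 2 servings of tempeh: uses 332 kcal, +158.0 mg calcium (running total 816.0 mg).
Take 1.927 servings of hummus: uses 291 kcal, +82.9 mg calcium (running total 898.9 mg).
Greedy by best ratio exhausts the calories allowance optimally: 898.9 mg.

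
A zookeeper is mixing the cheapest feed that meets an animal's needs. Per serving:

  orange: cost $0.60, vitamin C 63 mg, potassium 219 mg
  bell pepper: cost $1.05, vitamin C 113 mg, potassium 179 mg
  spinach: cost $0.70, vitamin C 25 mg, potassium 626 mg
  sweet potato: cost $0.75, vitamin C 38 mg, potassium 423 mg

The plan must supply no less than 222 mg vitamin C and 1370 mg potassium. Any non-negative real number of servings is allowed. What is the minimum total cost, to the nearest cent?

orange only: max(222/63, 1370/219) = 6.256 servings → $3.75.
bell pepper only: max(222/113, 1370/179) = 7.654 servings → $8.04.
spinach only: max(222/25, 1370/626) = 8.88 servings → $6.22.
sweet potato only: max(222/38, 1370/423) = 5.842 servings → $4.38.
orange + bell pepper: intersection lies outside the first quadrant.
orange + spinach with both tight: 3.083 servings and 1.11 servings → $2.63.
orange + sweet potato with both tight: 2.283 servings and 2.057 servings → $2.91.
bell pepper + spinach with both tight: 1.58 servings and 1.737 servings → $2.88.
bell pepper + sweet potato with both tight: 1.021 servings and 2.807 servings → $3.18.
spinach + sweet potato: intersection lies outside the first quadrant.
Cheapest feasible corner: $2.63.

$2.63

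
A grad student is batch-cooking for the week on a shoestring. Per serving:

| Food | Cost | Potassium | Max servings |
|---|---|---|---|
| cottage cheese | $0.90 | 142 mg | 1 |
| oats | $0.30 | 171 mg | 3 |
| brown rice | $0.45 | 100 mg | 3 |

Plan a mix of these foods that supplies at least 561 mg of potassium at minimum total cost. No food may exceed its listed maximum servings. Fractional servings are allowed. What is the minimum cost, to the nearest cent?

Cost per mg of potassium: oats $0.0018, brown rice $0.0045, cottage cheese $0.0063.
Take 3 servings of oats: +513.0 mg potassium for $0.90 (total $0.90, still need 48.0 mg).
Take 0.48 servings of brown rice: +48.0 mg potassium for $0.22 (total $1.12, still need 0.0 mg).
Filling from the cheapest source first is optimal under one linear minimum: $1.12.

$1.12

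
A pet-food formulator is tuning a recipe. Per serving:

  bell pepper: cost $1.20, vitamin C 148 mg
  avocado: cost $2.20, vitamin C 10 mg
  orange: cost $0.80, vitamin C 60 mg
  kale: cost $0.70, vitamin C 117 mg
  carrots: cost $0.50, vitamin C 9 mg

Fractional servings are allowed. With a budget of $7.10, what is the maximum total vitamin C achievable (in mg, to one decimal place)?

Vitamin C per dollar: kale 167.1, bell pepper 123.3, orange 75, carrots 18, avocado 4.545.
With no serving limits, spend the whole cost allowance on kale: $7.10 / $0.70 × 117 mg = 1186.7 mg.

1186.7 mg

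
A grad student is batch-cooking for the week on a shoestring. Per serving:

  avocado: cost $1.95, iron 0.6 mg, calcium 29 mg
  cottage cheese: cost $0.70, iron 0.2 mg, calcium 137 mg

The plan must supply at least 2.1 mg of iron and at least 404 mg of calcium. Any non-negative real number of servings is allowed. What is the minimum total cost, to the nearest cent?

$6.94

For a min-cost LP with two ≥-constraints, a basic feasible solution has at most two positive variables.
avocado only: max(2.1/0.6, 404/29) = 13.93 servings → $27.17.
cottage cheese only: max(2.1/0.2, 404/137) = 10.5 servings → $7.35.
avocado + cottage cheese with both tight: 2.708 servings and 2.376 servings → $6.94.
So the least-cost plan costs $6.94.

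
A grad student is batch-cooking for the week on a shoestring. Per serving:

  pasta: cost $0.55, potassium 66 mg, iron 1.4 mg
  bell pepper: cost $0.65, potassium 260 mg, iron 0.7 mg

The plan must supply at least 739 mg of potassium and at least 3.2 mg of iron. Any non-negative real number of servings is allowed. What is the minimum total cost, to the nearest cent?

An LP optimum is at a vertex; with two nutrient constraints at most two foods are used. Check each candidate.
pasta only: max(739/66, 3.2/1.4) = 11.2 servings → $6.16.
bell pepper only: max(739/260, 3.2/0.7) = 4.571 servings → $2.97.
pasta + bell pepper with both tight: 0.9902 servings and 2.591 servings → $2.23.
Cheapest feasible corner: $2.23.

$2.23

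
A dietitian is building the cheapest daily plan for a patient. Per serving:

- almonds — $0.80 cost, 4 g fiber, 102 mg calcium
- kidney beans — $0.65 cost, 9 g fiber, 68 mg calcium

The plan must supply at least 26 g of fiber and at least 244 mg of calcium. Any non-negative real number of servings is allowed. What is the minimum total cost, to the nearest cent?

$2.22

The cheapest plan sits at a corner of the feasible region — with two constraints it uses at most two foods.
almonds only: max(26/4, 244/102) = 6.5 servings → $5.20.
kidney beans only: max(26/9, 244/68) = 3.588 servings → $2.33.
almonds + kidney beans with both tight: 0.6625 servings and 2.594 servings → $2.22.
The minimum over all feasible corners is $2.22.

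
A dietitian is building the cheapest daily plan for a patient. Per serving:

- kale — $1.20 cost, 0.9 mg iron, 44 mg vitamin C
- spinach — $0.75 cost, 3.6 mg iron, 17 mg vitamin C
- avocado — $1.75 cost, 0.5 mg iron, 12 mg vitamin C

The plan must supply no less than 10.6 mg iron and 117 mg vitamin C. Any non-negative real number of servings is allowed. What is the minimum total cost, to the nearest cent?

Minimising a linear cost over {iron ≥ 10.6, vitamin C ≥ 117, servings ≥ 0} — the optimum is at a vertex, using one or two foods.
kale only: max(10.6/0.9, 117/44) = 11.78 servings → $14.13.
spinach only: max(10.6/3.6, 117/17) = 6.882 servings → $5.16.
avocado only: max(10.6/0.5, 117/12) = 21.2 servings → $37.10.
kale + spinach with both tight: 1.684 servings and 2.523 servings → $3.91.
kale + avocado: the both-tight solution has a negative serving — not a feasible corner.
spinach + avocado with both tight: 1.98 servings and 6.945 servings → $13.64.
Cheapest feasible corner: $3.91.

$3.91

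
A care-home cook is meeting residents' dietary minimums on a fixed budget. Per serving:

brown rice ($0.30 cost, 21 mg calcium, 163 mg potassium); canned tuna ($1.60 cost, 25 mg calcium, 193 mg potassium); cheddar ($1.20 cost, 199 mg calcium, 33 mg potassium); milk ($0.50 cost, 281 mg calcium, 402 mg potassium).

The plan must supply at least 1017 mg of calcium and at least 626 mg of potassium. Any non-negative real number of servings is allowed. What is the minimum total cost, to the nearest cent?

$1.81

An LP optimum is at a vertex; with two nutrient constraints at most two foods are used. Check each candidate.
brown rice only: max(1017/21, 626/163) = 48.43 servings → $14.53.
canned tuna only: max(1017/25, 626/193) = 40.68 servings → $65.09.
cheddar only: max(1017/199, 626/33) = 18.97 servings → $22.76.
milk only: max(1017/281, 626/402) = 3.619 servings → $1.81.
brown rice + canned tuna: intersection lies outside the first quadrant.
brown rice + cheddar with both tight: 2.867 servings and 4.808 servings → $6.63.
brown rice + milk: intersection lies outside the first quadrant.
canned tuna + cheddar with both tight: 2.422 servings and 4.806 servings → $9.64.
canned tuna + milk with both targets exact would need a negative amount; discard.
cheddar + milk with both tight: 3.293 servings and 1.287 servings → $4.60.
Cheapest feasible corner: $1.81.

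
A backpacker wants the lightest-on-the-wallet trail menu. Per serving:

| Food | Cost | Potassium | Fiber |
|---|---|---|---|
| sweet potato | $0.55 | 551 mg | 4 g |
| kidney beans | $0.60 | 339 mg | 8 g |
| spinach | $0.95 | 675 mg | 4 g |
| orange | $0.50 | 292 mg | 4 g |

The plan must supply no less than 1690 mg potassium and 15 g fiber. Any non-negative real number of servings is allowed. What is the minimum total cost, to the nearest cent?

$1.82

sweet potato only: max(1690/551, 15/4) = 3.75 servings → $2.06.
kidney beans only: max(1690/339, 15/8) = 4.985 servings → $2.99.
spinach only: max(1690/675, 15/4) = 3.75 servings → $3.56.
orange only: max(1690/292, 15/4) = 5.788 servings → $2.89.
sweet potato + kidney beans with both tight: 2.764 servings and 0.4931 servings → $1.82.
sweet potato + spinach: intersection lies outside the first quadrant.
sweet potato + orange with both tight: 2.297 servings and 1.453 servings → $1.99.
kidney beans + spinach with both tight: 0.8321 servings and 2.086 servings → $2.48.
kidney beans + orange: the both-tight solution has a negative serving — not a feasible corner.
spinach + orange with both tight: 1.554 servings and 2.196 servings → $2.57.
Cheapest feasible corner: $1.82.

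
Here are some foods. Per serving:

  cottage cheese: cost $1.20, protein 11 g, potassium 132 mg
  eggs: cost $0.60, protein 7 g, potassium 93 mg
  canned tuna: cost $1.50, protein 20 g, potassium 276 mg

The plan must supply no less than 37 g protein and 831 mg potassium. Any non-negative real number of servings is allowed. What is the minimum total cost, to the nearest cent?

With two linear requirements the optimum uses one or two foods; enumerate the corners.
cottage cheese only: max(37/11, 831/132) = 6.295 servings → $7.55.
eggs only: max(37/7, 831/93) = 8.935 servings → $5.36.
canned tuna only: max(37/20, 831/276) = 3.011 servings → $4.52.
cottage cheese + eggs: intersection lies outside the first quadrant.
cottage cheese + canned tuna: intersection lies outside the first quadrant.
eggs + canned tuna: the both-tight solution has a negative serving — not a feasible corner.
Cheapest feasible corner: $4.52.

$4.52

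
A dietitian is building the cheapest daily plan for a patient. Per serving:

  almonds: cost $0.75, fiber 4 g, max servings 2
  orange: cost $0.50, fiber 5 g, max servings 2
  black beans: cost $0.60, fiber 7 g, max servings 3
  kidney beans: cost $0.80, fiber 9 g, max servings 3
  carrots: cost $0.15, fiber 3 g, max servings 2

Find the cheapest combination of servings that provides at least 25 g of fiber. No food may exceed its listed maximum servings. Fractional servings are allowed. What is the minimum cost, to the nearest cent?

$1.93

Cost per g of fiber: carrots $0.0500, black beans $0.0857, kidney beans $0.0889, orange $0.1000, almonds $0.1875.
Take 2 servings of carrots: +6.0 g fiber for $0.30 (total $0.30, still need 19.0 g).
Take 2.714 servings of black beans: +19.0 g fiber for $1.63 (total $1.93, still need 0.0 g).
Greedy by cheapest-per-g is optimal for a single linear constraint, so the minimum cost is $1.93.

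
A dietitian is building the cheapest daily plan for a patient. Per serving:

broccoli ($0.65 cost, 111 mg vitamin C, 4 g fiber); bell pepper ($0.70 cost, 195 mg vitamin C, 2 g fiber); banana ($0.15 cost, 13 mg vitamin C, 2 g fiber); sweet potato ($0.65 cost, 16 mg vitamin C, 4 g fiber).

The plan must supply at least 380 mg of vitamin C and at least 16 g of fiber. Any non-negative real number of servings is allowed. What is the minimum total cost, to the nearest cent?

$2.03

Compare the cost at each extreme point of the feasible region.
broccoli only: max(380/111, 16/4) = 4 servings → $2.60.
bell pepper only: max(380/195, 16/2) = 8 servings → $5.60.
banana only: max(380/13, 16/2) = 29.23 servings → $4.38.
sweet potato only: max(380/16, 16/4) = 23.75 servings → $15.44.
broccoli + bell pepper: the both-tight solution has a negative serving — not a feasible corner.
broccoli + banana with both tight: 3.247 servings and 1.506 servings → $2.34.
broccoli + sweet potato with both tight: 3.326 servings and 0.6737 servings → $2.60.
bell pepper + banana with both tight: 1.516 servings and 6.484 servings → $2.03.
bell pepper + sweet potato with both tight: 1.69 servings and 3.155 servings → $3.23.
banana + sweet potato: intersection lies outside the first quadrant.
Cheapest feasible corner: $2.03.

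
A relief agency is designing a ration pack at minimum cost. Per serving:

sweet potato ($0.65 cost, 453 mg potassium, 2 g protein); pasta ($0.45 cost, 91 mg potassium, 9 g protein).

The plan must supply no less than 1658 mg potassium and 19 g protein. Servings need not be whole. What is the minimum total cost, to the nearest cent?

$2.81

Two binding constraints pin down two serving amounts, so the optimal mix uses at most two foods. The candidates are each food alone (scaled to the tighter of potassium/protein) and each pair with both constraints tight.
sweet potato only: max(1658/453, 19/2) = 9.5 servings → $6.17.
pasta only: max(1658/91, 19/9) = 18.22 servings → $8.20.
sweet potato + pasta with both tight: 3.387 servings and 1.358 servings → $2.81.
Cheapest feasible corner: $2.81.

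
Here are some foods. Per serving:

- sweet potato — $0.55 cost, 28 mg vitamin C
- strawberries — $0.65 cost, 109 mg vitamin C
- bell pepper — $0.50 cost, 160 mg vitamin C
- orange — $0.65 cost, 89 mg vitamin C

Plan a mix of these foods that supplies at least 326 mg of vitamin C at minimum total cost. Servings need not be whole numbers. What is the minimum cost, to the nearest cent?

$1.02

Cost per mg of vitamin C: bell pepper $0.0031, strawberries $0.0060, orange $0.0073, sweet potato $0.0196.
With no serving limits, use only bell pepper: 326 mg / 160 mg = 2.038 servings × $0.50 = $1.02.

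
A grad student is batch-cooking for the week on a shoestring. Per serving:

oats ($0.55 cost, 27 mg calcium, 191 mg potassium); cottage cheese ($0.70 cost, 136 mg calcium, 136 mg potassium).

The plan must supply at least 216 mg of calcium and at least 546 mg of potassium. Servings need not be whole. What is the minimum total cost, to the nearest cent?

$1.94

Check every corner: each single food scaled to meet both minima, and each pair solved so both constraints bind.
oats only: max(216/27, 546/191) = 8 servings → $4.40.
cottage cheese only: max(216/136, 546/136) = 4.015 servings → $2.81.
oats + cottage cheese with both tight: 2.012 servings and 1.189 servings → $1.94.
Cheapest feasible corner: $1.94.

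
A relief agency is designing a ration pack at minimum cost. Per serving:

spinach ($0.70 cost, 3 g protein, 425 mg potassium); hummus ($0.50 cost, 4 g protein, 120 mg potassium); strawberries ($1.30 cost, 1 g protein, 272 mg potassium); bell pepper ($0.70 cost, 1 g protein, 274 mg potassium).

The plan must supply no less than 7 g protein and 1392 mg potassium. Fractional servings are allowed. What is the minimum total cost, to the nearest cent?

$2.29

Minimising a linear cost over {protein ≥ 7, potassium ≥ 1392, servings ≥ 0} — the optimum is at a vertex, using one or two foods.
spinach only: max(7/3, 1392/425) = 3.275 servings → $2.29.
hummus only: max(7/4, 1392/120) = 11.6 servings → $5.80.
strawberries only: max(7/1, 1392/272) = 7 servings → $9.10.
bell pepper only: max(7/1, 1392/274) = 7 servings → $4.90.
spinach + hummus: intersection lies outside the first quadrant.
spinach + strawberries with both tight: 1.309 servings and 3.072 servings → $4.91.
spinach + bell pepper with both tight: 1.325 servings and 3.025 servings → $3.05.
hummus + strawberries with both tight: 0.5289 servings and 4.884 servings → $6.61.
hummus + bell pepper with both tight: 0.5389 servings and 4.844 servings → $3.66.
strawberries + bell pepper: intersection lies outside the first quadrant.
The minimum over all feasible corners is $2.29.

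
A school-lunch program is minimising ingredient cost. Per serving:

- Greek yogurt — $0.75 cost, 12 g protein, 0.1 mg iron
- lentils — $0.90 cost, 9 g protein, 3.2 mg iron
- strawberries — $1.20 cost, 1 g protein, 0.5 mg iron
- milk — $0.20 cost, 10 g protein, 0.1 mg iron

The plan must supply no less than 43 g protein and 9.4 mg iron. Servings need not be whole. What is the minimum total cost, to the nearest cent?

$2.94

The cheapest plan sits at a corner of the feasible region — with two constraints it uses at most two foods.
Greek yogurt only: max(43/12, 9.4/0.1) = 94 servings → $70.50.
lentils only: max(43/9, 9.4/3.2) = 4.778 servings → $4.30.
strawberries only: max(43/1, 9.4/0.5) = 43 servings → $51.60.
milk only: max(43/10, 9.4/0.1) = 94 servings → $18.80.
Greek yogurt + lentils with both tight: 1.413 servings and 2.893 servings → $3.66.
Greek yogurt + strawberries with both tight: 2.051 servings and 18.39 servings → $23.61.
Greek yogurt + milk with both targets exact would need a negative amount; discard.
lentils + strawberries: intersection lies outside the first quadrant.
lentils + milk with both tight: 2.884 servings and 1.704 servings → $2.94.
strawberries + milk with both tight: 18.31 servings and 2.469 servings → $22.46.
The minimum over all feasible corners is $2.94.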